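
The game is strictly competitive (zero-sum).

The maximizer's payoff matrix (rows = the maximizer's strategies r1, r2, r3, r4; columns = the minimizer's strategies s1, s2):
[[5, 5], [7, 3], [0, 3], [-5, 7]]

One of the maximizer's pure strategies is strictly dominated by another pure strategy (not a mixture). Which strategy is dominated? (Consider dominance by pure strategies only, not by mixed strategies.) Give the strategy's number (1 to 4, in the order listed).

Compare r3 with r1: 5 > 0, 5 > 3.
So r1 strictly dominates r3 for the maximizer; r3 is strictly dominated.

3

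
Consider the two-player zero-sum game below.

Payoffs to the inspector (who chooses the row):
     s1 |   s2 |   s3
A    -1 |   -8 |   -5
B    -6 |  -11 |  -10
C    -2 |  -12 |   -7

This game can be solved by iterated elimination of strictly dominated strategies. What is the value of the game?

-8

Column s1 is strictly dominated by s2 for the inspectee (-8<-1, -11<-6, -12<-2); eliminate s1.
Column s3 is strictly dominated by s2 for the inspectee (-8<-5, -11<-10, -12<-7); eliminate s3.
Row C is strictly dominated by row A (-8>-12); eliminate C.
Row B is strictly dominated by row A (-8>-11); eliminate B.
Only (A, s2) remains, with payoff -8.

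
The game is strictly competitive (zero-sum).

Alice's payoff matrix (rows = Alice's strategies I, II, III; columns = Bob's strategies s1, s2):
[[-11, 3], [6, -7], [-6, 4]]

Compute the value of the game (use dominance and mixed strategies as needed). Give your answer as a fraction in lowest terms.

Row I is strictly dominated by row III, so Alice never plays it.
The remaining 2×2 game on (II, III) × (s1, s2) has no saddle point. Let Alice play II with probability p; indifference gives 6p − 6(1−p) = −7p + 4(1−p), so p = 10/23.
Similarly Bob's optimal q on s1 is 11/23, and the value is 6·(11/23) + (-7)·(12/23) = -18/23.

-18/23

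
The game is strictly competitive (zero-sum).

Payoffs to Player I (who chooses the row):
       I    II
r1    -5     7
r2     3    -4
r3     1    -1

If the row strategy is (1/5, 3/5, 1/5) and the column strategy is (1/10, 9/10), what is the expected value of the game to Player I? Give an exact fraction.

Against (1/10, 9/10), each row's expected payoff is r1: 29/5; r2: -33/10; r3: -4/5.
Taking the (1/5, 3/5, 1/5)-weighted average: (1/5)·(29/5) + (3/5)·(-33/10) + (1/5)·(-4/5) = -49/50.

-49/50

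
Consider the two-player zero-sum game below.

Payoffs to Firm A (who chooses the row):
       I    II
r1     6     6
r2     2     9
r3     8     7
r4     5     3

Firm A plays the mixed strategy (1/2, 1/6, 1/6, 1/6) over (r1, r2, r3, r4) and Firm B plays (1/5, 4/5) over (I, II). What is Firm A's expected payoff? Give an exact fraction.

181/30

Against (1/5, 4/5), each row's expected payoff is r1: 6; r2: 38/5; r3: 36/5; r4: 17/5.
Taking the (1/2, 1/6, 1/6, 1/6)-weighted average: (1/2)·(6) + (1/6)·(38/5) + (1/6)·(36/5) + (1/6)·(17/5) = 181/30.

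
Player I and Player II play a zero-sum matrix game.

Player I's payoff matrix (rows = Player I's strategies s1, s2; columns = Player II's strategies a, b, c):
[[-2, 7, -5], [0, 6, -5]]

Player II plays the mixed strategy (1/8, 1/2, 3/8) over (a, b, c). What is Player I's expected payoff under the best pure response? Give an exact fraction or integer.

11/8

s1: (-2)·(1/8) + (7)·(1/2) + (-5)·(3/8) = 11/8.
s2: (0)·(1/8) + (6)·(1/2) + (-5)·(3/8) = 9/8.
The best pure response is s1 with expected payoff 11/8.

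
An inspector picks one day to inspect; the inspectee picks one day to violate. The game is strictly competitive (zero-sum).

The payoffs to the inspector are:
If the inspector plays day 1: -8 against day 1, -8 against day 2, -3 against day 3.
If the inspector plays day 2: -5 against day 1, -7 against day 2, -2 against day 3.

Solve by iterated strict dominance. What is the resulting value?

-7

Column day 3 is strictly dominated by day 1 for the inspectee (-8<-3, -5<-2); eliminate day 3.
Row day 1 is strictly dominated by row day 2 (-5>-8, -7>-8); eliminate day 1.
Column day 1 is strictly dominated by day 2 for the inspectee (-7<-5); eliminate day 1.
Only (day 2, day 2) remains, with payoff -7.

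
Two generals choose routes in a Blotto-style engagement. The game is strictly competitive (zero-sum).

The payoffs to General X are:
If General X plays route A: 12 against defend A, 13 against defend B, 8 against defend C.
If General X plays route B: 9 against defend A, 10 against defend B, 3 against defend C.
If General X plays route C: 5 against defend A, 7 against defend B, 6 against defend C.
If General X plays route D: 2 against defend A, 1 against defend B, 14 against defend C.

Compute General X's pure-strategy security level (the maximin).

8

The worst-case payoff for each row is route A: 8, route B: 3, route C: 5, route D: 1.
The best of these is 8.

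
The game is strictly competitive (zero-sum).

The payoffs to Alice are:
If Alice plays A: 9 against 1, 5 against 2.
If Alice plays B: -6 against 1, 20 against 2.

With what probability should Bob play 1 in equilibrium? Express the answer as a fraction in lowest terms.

Row minima are 5 and -6, so Alice's maximin is 5; column maxima are 9 and 20, so Bob's minimax is 9. These differ, so the equilibrium is in mixed strategies.
Let Bob play 1 with probability q. Alice is indifferent when 9q + 5(1−q) = −6q + 20(1−q), giving q = 1/2.

1/2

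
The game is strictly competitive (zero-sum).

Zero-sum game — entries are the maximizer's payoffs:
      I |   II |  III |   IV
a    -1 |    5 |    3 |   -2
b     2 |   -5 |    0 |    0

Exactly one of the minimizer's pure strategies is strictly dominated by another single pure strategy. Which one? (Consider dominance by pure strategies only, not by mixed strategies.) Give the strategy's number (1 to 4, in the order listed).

1

The minimizer prefers columns that give the maximizer less. Compare I with IV: -2 < -1, 0 < 2.
So IV strictly dominates I for the minimizer; I is strictly dominated.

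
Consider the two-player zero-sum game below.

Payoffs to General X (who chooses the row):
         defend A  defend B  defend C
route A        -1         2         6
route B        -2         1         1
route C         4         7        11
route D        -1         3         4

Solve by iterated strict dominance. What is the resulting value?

4

Row route B is strictly dominated by row route A (-1>-2, 2>1, 6>1); eliminate route B.
Column defend C is strictly dominated by defend A for General Y (-1<6, 4<11, -1<4); eliminate defend C.
Row route D is strictly dominated by row route C (4>-1, 7>3); eliminate route D.
Column defend B is strictly dominated by defend A for General Y (-1<2, 4<7); eliminate defend B.
Row route A is strictly dominated by row route C (4>-1); eliminate route A.
Only (route C, defend A) remains, with payoff 4.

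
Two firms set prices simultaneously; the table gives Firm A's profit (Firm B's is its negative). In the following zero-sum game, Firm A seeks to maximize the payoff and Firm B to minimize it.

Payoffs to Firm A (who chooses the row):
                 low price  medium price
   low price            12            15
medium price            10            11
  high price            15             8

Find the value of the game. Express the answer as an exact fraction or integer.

Row medium price is strictly dominated by row low price, so Firm A never plays it.
The remaining 2×2 game on (low price, high price) × (low price, medium price) has no saddle point. Let Firm A play low price with probability p; indifference gives 12p + 15(1−p) = 15p + 8(1−p), so p = 7/10.
Similarly Firm B's optimal q on low price is 7/10, and the value is 12·(7/10) + (15)·(3/10) = 129/10.

129/10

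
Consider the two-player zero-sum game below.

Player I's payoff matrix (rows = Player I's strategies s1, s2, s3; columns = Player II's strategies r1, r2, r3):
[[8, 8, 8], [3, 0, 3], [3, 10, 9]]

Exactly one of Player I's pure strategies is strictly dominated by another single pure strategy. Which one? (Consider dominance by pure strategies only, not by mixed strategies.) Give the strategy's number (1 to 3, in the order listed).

Compare s2 with s1: 8 > 3, 8 > 0, 8 > 3.
So s1 strictly dominates s2 for Player I; s2 is strictly dominated.

2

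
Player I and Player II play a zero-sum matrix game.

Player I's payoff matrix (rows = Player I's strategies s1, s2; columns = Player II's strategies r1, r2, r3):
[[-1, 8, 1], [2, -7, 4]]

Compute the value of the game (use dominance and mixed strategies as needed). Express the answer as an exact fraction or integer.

Column r3 is strictly dominated by r1 for Player II (it gives Player I more in every row).
The remaining 2×2 game on (s1, s2) × (r1, r2) has no saddle point. Let Player I play s1 with probability p; indifference gives −p + 2(1−p) = 8p − 7(1−p), so p = 1/2.
Similarly Player II's optimal q on r1 is 5/6, and the value is -1·(5/6) + (8)·(1/6) = 1/2.

1/2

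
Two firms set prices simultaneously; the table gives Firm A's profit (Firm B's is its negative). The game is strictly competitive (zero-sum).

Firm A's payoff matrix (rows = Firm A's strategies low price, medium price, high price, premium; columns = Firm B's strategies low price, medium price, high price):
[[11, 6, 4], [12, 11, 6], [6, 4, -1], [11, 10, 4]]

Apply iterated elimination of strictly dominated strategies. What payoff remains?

Row high price is strictly dominated by row low price (11>6, 6>4, 4>-1); eliminate high price.
Row low price is strictly dominated by row medium price (12>11, 11>6, 6>4); eliminate low price.
Column medium price is strictly dominated by high price for Firm B (6<11, 4<10); eliminate medium price.
Row premium is strictly dominated by row medium price (12>11, 6>4); eliminate premium.
Column low price is strictly dominated by high price for Firm B (6<12); eliminate low price.
Only (medium price, high price) remains, with payoff 6.

6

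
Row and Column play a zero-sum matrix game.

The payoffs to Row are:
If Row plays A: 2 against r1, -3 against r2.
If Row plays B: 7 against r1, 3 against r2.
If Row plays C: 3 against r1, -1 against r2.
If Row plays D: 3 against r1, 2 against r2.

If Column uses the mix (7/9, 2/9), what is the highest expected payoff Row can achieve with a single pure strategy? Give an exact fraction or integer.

A: (2)·(7/9) + (-3)·(2/9) = 8/9.
B: (7)·(7/9) + (3)·(2/9) = 55/9.
C: (3)·(7/9) + (-1)·(2/9) = 19/9.
D: (3)·(7/9) + (2)·(2/9) = 25/9.
The best pure response is B with expected payoff 55/9.

55/9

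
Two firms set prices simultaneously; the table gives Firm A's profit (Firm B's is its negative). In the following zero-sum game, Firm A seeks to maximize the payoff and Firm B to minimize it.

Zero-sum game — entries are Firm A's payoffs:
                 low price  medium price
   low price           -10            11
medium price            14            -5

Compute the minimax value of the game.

13/5

Row minima are -10 and -5, so Firm A's maximin is -5; column maxima are 14 and 11, so Firm B's minimax is 11. These differ, so the equilibrium is in mixed strategies.
Let Firm A play low price with probability p. Firm B is indifferent when −10p + 14(1−p) = 11p − 5(1−p), giving p = 19/40.
Let Firm B play low price with probability q. Firm A is indifferent when −10q + 11(1−q) = 14q − 5(1−q), giving q = 2/5.
The value is -10·(2/5) + (11)·(3/5) = 13/5.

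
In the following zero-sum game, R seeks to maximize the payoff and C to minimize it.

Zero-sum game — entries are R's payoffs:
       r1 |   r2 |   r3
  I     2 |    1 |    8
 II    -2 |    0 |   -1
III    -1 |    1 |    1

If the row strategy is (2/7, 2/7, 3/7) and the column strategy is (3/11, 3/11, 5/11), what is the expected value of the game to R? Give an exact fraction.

13/11

Against (3/11, 3/11, 5/11), each row's expected payoff is I: 49/11; II: -1; III: 5/11.
Taking the (2/7, 2/7, 3/7)-weighted average: (2/7)·(49/11) + (2/7)·(-1) + (3/7)·(5/11) = 13/11.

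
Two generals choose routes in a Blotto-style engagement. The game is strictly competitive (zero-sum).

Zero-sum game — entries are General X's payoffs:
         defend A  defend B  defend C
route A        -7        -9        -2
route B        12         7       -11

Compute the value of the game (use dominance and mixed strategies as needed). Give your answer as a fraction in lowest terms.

Column defend A is strictly dominated by defend B for General Y (it gives General X more in every row).
The remaining 2×2 game on (route A, route B) × (defend B, defend C) has no saddle point. Let General X play route A with probability p; indifference gives −9p + 7(1−p) = −2p − 11(1−p), so p = 18/25.
Similarly General Y's optimal q on defend B is 9/25, and the value is -9·(9/25) + (-2)·(16/25) = -113/25.

-113/25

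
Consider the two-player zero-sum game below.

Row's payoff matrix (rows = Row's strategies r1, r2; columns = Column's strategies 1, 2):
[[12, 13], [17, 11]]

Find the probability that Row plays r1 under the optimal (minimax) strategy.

6/7

Row minima are 12 and 11, so Row's maximin is 12; column maxima are 17 and 13, so Column's minimax is 13. These differ, so the equilibrium is in mixed strategies.
Let Row play r1 with probability p. Column is indifferent when 12p + 17(1−p) = 13p + 11(1−p), giving p = 6/7.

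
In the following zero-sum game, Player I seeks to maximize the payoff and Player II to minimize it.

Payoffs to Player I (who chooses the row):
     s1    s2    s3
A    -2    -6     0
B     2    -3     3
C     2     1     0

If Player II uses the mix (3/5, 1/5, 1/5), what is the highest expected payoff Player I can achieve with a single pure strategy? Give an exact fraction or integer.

7/5

A: (-2)·(3/5) + (-6)·(1/5) + (0)·(1/5) = -12/5.
B: (2)·(3/5) + (-3)·(1/5) + (3)·(1/5) = 6/5.
C: (2)·(3/5) + (1)·(1/5) + (0)·(1/5) = 7/5.
The best pure response is C with expected payoff 7/5.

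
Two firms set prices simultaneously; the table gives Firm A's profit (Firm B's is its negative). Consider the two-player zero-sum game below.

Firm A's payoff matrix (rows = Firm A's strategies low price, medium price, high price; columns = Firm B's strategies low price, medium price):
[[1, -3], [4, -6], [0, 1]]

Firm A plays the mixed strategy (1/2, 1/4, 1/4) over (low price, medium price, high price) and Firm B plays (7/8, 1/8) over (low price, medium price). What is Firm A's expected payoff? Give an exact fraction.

31/32

Against (7/8, 1/8), each row's expected payoff is low price: 1/2; medium price: 11/4; high price: 1/8.
Taking the (1/2, 1/4, 1/4)-weighted average: (1/2)·(1/2) + (1/4)·(11/4) + (1/4)·(1/8) = 31/32.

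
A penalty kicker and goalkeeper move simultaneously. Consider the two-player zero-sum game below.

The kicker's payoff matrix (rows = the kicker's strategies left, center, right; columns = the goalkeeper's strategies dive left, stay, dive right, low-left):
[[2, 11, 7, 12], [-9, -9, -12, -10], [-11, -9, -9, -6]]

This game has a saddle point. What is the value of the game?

Row minima: 2, -12, -11 → the kicker's maximin is 2.
Column maxima: 2, 11, 7, 12 → the goalkeeper's minimax is 2.
They coincide at (left, dive left), so the value is 2.

2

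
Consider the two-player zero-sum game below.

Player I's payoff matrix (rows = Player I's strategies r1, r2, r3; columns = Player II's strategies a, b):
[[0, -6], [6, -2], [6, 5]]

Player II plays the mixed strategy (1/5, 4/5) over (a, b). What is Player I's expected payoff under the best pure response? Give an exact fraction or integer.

r1: (0)·(1/5) + (-6)·(4/5) = -24/5.
r2: (6)·(1/5) + (-2)·(4/5) = -2/5.
r3: (6)·(1/5) + (5)·(4/5) = 26/5.
The best pure response is r3 with expected payoff 26/5.

26/5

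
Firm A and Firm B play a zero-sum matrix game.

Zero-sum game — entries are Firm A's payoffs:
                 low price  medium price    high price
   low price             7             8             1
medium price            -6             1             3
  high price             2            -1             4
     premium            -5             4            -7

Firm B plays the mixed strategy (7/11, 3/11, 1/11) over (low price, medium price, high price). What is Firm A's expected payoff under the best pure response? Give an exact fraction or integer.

74/11

low price: (7)·(7/11) + (8)·(3/11) + (1)·(1/11) = 74/11.
medium price: (-6)·(7/11) + (1)·(3/11) + (3)·(1/11) = -36/11.
high price: (2)·(7/11) + (-1)·(3/11) + (4)·(1/11) = 15/11.
premium: (-5)·(7/11) + (4)·(3/11) + (-7)·(1/11) = -30/11.
The best pure response is low price with expected payoff 74/11.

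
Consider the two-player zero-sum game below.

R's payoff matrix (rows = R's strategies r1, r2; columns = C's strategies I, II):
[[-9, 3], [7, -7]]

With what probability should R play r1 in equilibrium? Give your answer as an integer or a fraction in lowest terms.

7/13

Row minima are -9 and -7, so R's maximin is -7; column maxima are 7 and 3, so C's minimax is 3. These differ, so the equilibrium is in mixed strategies.
Let R play r1 with probability p. C is indifferent when −9p + 7(1−p) = 3p − 7(1−p), giving p = 7/13.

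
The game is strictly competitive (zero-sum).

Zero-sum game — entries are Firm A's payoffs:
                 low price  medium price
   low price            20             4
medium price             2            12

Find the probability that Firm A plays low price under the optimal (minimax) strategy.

Row minima are 4 and 2, so Firm A's maximin is 4; column maxima are 20 and 12, so Firm B's minimax is 12. These differ, so the equilibrium is in mixed strategies.
Let Firm A play low price with probability p. Firm B is indifferent when 20p + 2(1−p) = 4p + 12(1−p), giving p = 5/13.

5/13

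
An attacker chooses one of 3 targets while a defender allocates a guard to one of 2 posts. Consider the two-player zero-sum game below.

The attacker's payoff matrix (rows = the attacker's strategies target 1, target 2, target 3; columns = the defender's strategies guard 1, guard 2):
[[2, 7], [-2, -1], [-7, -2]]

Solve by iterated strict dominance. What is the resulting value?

Column guard 2 is strictly dominated by guard 1 for the defender (2<7, -2<-1, -7<-2); eliminate guard 2.
Row target 2 is strictly dominated by row target 1 (2>-2); eliminate target 2.
Row target 3 is strictly dominated by row target 1 (2>-7); eliminate target 3.
Only (target 1, guard 1) remains, with payoff 2.

2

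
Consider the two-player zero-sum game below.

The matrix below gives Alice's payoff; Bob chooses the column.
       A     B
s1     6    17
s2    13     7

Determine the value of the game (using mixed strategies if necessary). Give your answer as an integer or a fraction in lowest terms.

Row minima are 6 and 7, so Alice's maximin is 7; column maxima are 13 and 17, so Bob's minimax is 13. These differ, so the equilibrium is in mixed strategies.
Let Alice play s1 with probability p. Bob is indifferent when 6p + 13(1−p) = 17p + 7(1−p), giving p = 6/17.
Let Bob play A with probability q. Alice is indifferent when 6q + 17(1−q) = 13q + 7(1−q), giving q = 10/17.
The value is 6·(10/17) + (17)·(7/17) = 179/17.

179/17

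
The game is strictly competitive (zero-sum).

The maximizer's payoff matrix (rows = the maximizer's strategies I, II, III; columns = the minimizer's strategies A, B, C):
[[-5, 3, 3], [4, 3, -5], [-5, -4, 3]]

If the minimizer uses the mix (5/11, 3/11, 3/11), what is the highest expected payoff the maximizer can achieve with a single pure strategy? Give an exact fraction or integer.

14/11

I: (-5)·(5/11) + (3)·(3/11) + (3)·(3/11) = -7/11.
II: (4)·(5/11) + (3)·(3/11) + (-5)·(3/11) = 14/11.
III: (-5)·(5/11) + (-4)·(3/11) + (3)·(3/11) = -28/11.
The best pure response is II with expected payoff 14/11.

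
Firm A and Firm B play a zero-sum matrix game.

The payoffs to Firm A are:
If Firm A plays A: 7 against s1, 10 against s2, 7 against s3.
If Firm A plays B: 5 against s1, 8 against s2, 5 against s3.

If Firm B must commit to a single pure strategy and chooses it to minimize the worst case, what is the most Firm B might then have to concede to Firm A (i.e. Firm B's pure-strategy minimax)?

The worst case (largest entry) in each column is s1: 7, s2: 10, s3: 7.
The best (smallest) of these is 7.

7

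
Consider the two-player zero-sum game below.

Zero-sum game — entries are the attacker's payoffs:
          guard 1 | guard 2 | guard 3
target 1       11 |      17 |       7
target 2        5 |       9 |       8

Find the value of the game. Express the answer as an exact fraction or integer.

Column guard 2 is strictly dominated by guard 1 for the defender (it gives the attacker more in every row).
The remaining 2×2 game on (target 1, target 2) × (guard 1, guard 3) has no saddle point. Let the attacker play target 1 with probability p; indifference gives 11p + 5(1−p) = 7p + 8(1−p), so p = 3/7.
Similarly the defender's optimal q on guard 1 is 1/7, and the value is 11·(1/7) + (7)·(6/7) = 53/7.

53/7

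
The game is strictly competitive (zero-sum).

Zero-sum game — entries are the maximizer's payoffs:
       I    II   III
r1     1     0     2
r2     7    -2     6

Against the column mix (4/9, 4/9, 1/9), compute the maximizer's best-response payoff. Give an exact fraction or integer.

26/9

r1: (1)·(4/9) + (0)·(4/9) + (2)·(1/9) = 2/3.
r2: (7)·(4/9) + (-2)·(4/9) + (6)·(1/9) = 26/9.
The best pure response is r2 with expected payoff 26/9.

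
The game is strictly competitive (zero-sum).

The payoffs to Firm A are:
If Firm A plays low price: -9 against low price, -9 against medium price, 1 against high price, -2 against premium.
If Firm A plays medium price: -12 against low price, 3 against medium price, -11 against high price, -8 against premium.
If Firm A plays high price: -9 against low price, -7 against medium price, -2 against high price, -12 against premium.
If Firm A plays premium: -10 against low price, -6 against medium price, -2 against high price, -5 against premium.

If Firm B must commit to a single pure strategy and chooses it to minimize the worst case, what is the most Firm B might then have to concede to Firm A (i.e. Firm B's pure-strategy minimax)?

-9

The worst case (largest entry) in each column is low price: -9, medium price: 3, high price: 1, premium: -2.
The best (smallest) of these is -9.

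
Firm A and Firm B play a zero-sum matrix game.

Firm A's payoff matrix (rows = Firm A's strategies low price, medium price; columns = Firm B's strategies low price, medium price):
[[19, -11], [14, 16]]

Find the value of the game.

Row minima are -11 and 14, so Firm A's maximin is 14; column maxima are 19 and 16, so Firm B's minimax is 16. These differ, so the equilibrium is in mixed strategies.
Let Firm A play low price with probability p. Firm B is indifferent when 19p + 14(1−p) = −11p + 16(1−p), giving p = 1/16.
Let Firm B play low price with probability q. Firm A is indifferent when 19q − 11(1−q) = 14q + 16(1−q), giving q = 27/32.
The value is 19·(27/32) + (-11)·(5/32) = 229/16.

229/16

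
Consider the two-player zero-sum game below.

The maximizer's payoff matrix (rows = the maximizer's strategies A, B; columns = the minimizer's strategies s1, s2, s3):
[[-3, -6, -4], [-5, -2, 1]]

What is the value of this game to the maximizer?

-4

Column s3 is strictly dominated by s2 for the minimizer (it gives the maximizer more in every row).
The remaining 2×2 game on (A, B) × (s1, s2) has no saddle point. Let the maximizer play A with probability p; indifference gives −3p − 5(1−p) = −6p − 2(1−p), so p = 1/2.
Similarly the minimizer's optimal q on s1 is 2/3, and the value is -3·(2/3) + (-6)·(1/3) = -4.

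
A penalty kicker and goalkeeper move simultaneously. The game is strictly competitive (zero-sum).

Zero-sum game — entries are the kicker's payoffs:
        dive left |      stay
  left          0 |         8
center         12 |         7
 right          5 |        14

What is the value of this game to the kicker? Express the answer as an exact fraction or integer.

19/2

Row left is strictly dominated by row right, so the kicker never plays it.
The remaining 2×2 game on (center, right) × (dive left, stay) has no saddle point. Let the kicker play center with probability p; indifference gives 12p + 5(1−p) = 7p + 14(1−p), so p = 9/14.
Similarly the goalkeeper's optimal q on dive left is 1/2, and the value is 12·(1/2) + (7)·(1/2) = 19/2.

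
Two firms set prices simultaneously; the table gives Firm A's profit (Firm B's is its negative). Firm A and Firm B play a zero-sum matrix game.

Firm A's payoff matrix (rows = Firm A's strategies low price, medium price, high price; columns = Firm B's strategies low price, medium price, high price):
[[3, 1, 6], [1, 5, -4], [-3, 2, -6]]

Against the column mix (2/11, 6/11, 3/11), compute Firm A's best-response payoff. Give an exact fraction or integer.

low price: (3)·(2/11) + (1)·(6/11) + (6)·(3/11) = 30/11.
medium price: (1)·(2/11) + (5)·(6/11) + (-4)·(3/11) = 20/11.
high price: (-3)·(2/11) + (2)·(6/11) + (-6)·(3/11) = -12/11.
The best pure response is low price with expected payoff 30/11.

30/11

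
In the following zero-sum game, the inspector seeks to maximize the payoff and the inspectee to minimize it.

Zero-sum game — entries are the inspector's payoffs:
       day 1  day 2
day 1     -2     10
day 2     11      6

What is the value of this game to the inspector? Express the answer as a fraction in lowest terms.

122/17

Row minima are -2 and 6, so the inspector's maximin is 6; column maxima are 11 and 10, so the inspectee's minimax is 10. These differ, so the equilibrium is in mixed strategies.
Let the inspector play day 1 with probability p. The inspectee is indifferent when −2p + 11(1−p) = 10p + 6(1−p), giving p = 5/17.
Let the inspectee play day 1 with probability q. The inspector is indifferent when −2q + 10(1−q) = 11q + 6(1−q), giving q = 4/17.
The value is -2·(4/17) + (10)·(13/17) = 122/17.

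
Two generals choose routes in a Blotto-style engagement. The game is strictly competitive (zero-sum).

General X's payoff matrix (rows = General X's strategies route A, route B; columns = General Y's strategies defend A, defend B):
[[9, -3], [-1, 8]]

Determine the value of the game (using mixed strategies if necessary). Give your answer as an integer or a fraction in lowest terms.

Row minima are -3 and -1, so General X's maximin is -1; column maxima are 9 and 8, so General Y's minimax is 8. These differ, so the equilibrium is in mixed strategies.
Let General X play route A with probability p. General Y is indifferent when 9p − (1−p) = −3p + 8(1−p), giving p = 3/7.
Let General Y play defend A with probability q. General X is indifferent when 9q − 3(1−q) = −q + 8(1−q), giving q = 11/21.
The value is 9·(11/21) + (-3)·(10/21) = 23/7.

23/7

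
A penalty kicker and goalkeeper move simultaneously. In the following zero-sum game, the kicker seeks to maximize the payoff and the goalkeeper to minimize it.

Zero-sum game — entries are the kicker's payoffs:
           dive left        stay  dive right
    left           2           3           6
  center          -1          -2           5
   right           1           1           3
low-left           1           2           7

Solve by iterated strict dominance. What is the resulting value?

Row center is strictly dominated by row left (2>-1, 3>-2, 6>5); eliminate center.
Column dive right is strictly dominated by dive left for the goalkeeper (2<6, 1<3, 1<7); eliminate dive right.
Row right is strictly dominated by row left (2>1, 3>1); eliminate right.
Row low-left is strictly dominated by row left (2>1, 3>2); eliminate low-left.
Column stay is strictly dominated by dive left for the goalkeeper (2<3); eliminate stay.
Only (left, dive left) remains, with payoff 2.

2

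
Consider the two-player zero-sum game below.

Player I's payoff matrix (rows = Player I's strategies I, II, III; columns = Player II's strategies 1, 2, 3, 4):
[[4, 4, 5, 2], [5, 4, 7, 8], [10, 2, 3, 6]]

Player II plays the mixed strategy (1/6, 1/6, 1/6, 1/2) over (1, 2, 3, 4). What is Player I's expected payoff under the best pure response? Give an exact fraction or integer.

I: (4)·(1/6) + (4)·(1/6) + (5)·(1/6) + (2)·(1/2) = 19/6.
II: (5)·(1/6) + (4)·(1/6) + (7)·(1/6) + (8)·(1/2) = 20/3.
III: (10)·(1/6) + (2)·(1/6) + (3)·(1/6) + (6)·(1/2) = 11/2.
The best pure response is II with expected payoff 20/3.

20/3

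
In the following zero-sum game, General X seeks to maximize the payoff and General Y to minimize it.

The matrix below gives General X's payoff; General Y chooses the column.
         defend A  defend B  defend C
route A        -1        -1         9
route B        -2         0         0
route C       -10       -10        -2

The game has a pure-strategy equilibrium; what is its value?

Row minima: -1, -2, -10 → General X's maximin is -1.
Column maxima: -1, 0, 9 → General Y's minimax is -1.
They coincide at (route A, defend A), so the value is -1.

-1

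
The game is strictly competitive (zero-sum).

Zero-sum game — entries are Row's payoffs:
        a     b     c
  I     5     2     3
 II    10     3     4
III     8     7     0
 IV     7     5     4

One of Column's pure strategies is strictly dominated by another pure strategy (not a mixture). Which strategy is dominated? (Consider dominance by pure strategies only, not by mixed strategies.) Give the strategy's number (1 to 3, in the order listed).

1

Column prefers columns that give Row less. Compare a with b: 2 < 5, 3 < 10, 7 < 8, 5 < 7.
So b strictly dominates a for Column; a is strictly dominated.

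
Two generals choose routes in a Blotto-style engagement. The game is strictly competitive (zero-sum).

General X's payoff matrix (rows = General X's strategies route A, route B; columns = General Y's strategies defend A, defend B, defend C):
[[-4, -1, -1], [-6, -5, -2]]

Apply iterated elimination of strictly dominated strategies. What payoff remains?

-4

Column defend C is strictly dominated by defend A for General Y (-4<-1, -6<-2); eliminate defend C.
Column defend B is strictly dominated by defend A for General Y (-4<-1, -6<-5); eliminate defend B.
Row route B is strictly dominated by row route A (-4>-6); eliminate route B.
Only (route A, defend A) remains, with payoff -4.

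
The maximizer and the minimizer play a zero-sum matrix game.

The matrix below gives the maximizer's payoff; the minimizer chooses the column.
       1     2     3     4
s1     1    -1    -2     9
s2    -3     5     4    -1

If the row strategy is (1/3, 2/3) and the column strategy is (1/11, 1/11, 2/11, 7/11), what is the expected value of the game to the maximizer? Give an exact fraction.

65/33

Against (1/11, 1/11, 2/11, 7/11), each row's expected payoff is s1: 59/11; s2: 3/11.
Taking the (1/3, 2/3)-weighted average: (1/3)·(59/11) + (2/3)·(3/11) = 65/33.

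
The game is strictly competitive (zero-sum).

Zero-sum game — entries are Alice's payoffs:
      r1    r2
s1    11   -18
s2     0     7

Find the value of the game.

77/36

Row minima are -18 and 0, so Alice's maximin is 0; column maxima are 11 and 7, so Bob's minimax is 7. These differ, so the equilibrium is in mixed strategies.
Let Alice play s1 with probability p. Bob is indifferent when 11p = −18p + 7(1−p), giving p = 7/36.
Let Bob play r1 with probability q. Alice is indifferent when 11q − 18(1−q) = 7(1−q), giving q = 25/36.
The value is 11·(25/36) + (-18)·(11/36) = 77/36.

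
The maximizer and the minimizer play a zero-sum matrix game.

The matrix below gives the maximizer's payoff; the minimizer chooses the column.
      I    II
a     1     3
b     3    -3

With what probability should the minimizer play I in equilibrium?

Row minima are 1 and -3, so the maximizer's maximin is 1; column maxima are 3 and 3, so the minimizer's minimax is 3. These differ, so the equilibrium is in mixed strategies.
Let the minimizer play I with probability q. The maximizer is indifferent when q + 3(1−q) = 3q − 3(1−q), giving q = 3/4.

3/4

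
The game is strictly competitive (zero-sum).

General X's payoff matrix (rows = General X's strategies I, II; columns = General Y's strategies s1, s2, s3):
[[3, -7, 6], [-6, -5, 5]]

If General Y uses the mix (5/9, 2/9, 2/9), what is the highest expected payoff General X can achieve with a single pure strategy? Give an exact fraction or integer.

13/9

I: (3)·(5/9) + (-7)·(2/9) + (6)·(2/9) = 13/9.
II: (-6)·(5/9) + (-5)·(2/9) + (5)·(2/9) = -10/3.
The best pure response is I with expected payoff 13/9.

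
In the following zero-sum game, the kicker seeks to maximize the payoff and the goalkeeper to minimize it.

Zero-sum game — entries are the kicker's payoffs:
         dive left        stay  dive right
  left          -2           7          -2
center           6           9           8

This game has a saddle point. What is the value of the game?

Row minima: -2, 6 → the kicker's maximin is 6.
Column maxima: 6, 9, 8 → the goalkeeper's minimax is 6.
They coincide at (center, dive left), so the value is 6.

6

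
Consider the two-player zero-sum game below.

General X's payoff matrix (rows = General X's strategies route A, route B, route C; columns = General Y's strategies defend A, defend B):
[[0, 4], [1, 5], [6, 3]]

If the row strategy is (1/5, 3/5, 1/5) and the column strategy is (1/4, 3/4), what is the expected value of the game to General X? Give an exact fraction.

Against (1/4, 3/4), each row's expected payoff is route A: 3; route B: 4; route C: 15/4.
Taking the (1/5, 3/5, 1/5)-weighted average: (1/5)·(3) + (3/5)·(4) + (1/5)·(15/4) = 15/4.

15/4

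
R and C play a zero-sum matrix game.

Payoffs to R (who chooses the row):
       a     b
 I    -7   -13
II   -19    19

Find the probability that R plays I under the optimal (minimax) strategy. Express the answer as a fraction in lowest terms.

Row minima are -13 and -19, so R's maximin is -13; column maxima are -7 and 19, so C's minimax is -7. These differ, so the equilibrium is in mixed strategies.
Let R play I with probability p. C is indifferent when −7p − 19(1−p) = −13p + 19(1−p), giving p = 19/22.

19/22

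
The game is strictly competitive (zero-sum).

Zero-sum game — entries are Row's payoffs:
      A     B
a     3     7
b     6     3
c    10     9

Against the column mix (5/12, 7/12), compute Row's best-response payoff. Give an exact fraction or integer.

a: (3)·(5/12) + (7)·(7/12) = 16/3.
b: (6)·(5/12) + (3)·(7/12) = 17/4.
c: (10)·(5/12) + (9)·(7/12) = 113/12.
The best pure response is c with expected payoff 113/12.

113/12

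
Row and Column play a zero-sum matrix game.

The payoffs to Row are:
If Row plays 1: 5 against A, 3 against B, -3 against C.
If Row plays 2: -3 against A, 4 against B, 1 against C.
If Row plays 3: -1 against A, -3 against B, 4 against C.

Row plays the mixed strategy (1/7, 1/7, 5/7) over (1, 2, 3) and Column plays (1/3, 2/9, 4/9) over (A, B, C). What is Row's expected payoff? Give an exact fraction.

47/63

Against (1/3, 2/9, 4/9), each row's expected payoff is 1: 1; 2: 1/3; 3: 7/9.
Taking the (1/7, 1/7, 5/7)-weighted average: (1/7)·(1) + (1/7)·(1/3) + (5/7)·(7/9) = 47/63.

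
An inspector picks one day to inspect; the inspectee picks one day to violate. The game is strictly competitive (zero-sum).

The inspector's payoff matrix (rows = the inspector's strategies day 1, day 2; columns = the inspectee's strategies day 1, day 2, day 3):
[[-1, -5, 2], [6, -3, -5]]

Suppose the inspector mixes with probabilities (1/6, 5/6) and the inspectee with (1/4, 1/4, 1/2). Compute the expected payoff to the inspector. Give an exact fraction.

-37/24

Against (1/4, 1/4, 1/2), each row's expected payoff is day 1: -1/2; day 2: -7/4.
Taking the (1/6, 5/6)-weighted average: (1/6)·(-1/2) + (5/6)·(-7/4) = -37/24.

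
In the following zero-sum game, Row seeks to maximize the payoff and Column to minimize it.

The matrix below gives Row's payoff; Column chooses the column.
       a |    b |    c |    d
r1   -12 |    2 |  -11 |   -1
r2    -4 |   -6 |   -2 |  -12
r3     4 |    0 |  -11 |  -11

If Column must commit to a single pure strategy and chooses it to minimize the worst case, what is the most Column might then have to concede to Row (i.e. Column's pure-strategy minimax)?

-2

The worst case (largest entry) in each column is a: 4, b: 2, c: -2, d: -1.
The best (smallest) of these is -2.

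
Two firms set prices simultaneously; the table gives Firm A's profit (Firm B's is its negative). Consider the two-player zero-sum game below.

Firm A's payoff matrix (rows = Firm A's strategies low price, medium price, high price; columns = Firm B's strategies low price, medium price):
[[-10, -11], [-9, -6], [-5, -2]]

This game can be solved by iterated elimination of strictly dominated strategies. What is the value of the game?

-5

Row low price is strictly dominated by row medium price (-9>-10, -6>-11); eliminate low price.
Row medium price is strictly dominated by row high price (-5>-9, -2>-6); eliminate medium price.
Column medium price is strictly dominated by low price for Firm B (-5<-2); eliminate medium price.
Only (high price, low price) remains, with payoff -5.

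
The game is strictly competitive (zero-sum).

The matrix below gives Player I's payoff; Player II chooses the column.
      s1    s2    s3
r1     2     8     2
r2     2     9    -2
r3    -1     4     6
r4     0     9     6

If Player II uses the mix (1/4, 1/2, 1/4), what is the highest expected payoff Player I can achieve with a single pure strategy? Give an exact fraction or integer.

r1: (2)·(1/4) + (8)·(1/2) + (2)·(1/4) = 5.
r2: (2)·(1/4) + (9)·(1/2) + (-2)·(1/4) = 9/2.
r3: (-1)·(1/4) + (4)·(1/2) + (6)·(1/4) = 13/4.
r4: (0)·(1/4) + (9)·(1/2) + (6)·(1/4) = 6.
The best pure response is r4 with expected payoff 6.

6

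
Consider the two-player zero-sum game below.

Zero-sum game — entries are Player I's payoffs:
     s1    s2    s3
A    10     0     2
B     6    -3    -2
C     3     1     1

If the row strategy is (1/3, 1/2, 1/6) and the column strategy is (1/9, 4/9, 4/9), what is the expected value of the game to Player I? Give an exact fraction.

5/54

Against (1/9, 4/9, 4/9), each row's expected payoff is A: 2; B: -14/9; C: 11/9.
Taking the (1/3, 1/2, 1/6)-weighted average: (1/3)·(2) + (1/2)·(-14/9) + (1/6)·(11/9) = 5/54.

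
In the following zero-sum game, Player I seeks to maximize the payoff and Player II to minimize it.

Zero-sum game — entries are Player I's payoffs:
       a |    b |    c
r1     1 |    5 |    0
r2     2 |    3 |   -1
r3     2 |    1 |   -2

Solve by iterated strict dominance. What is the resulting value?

0

Column a is strictly dominated by c for Player II (0<1, -1<2, -2<2); eliminate a.
Column b is strictly dominated by c for Player II (0<5, -1<3, -2<1); eliminate b.
Row r2 is strictly dominated by row r1 (0>-1); eliminate r2.
Row r3 is strictly dominated by row r1 (0>-2); eliminate r3.
Only (r1, c) remains, with payoff 0.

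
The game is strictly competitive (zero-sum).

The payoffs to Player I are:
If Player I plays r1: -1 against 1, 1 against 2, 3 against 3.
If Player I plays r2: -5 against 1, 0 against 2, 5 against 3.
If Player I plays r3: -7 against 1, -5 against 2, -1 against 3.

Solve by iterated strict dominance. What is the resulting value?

-1

Row r3 is strictly dominated by row r1 (-1>-7, 1>-5, 3>-1); eliminate r3.
Column 3 is strictly dominated by 1 for Player II (-1<3, -5<5); eliminate 3.
Column 2 is strictly dominated by 1 for Player II (-1<1, -5<0); eliminate 2.
Row r2 is strictly dominated by row r1 (-1>-5); eliminate r2.
Only (r1, 1) remains, with payoff -1.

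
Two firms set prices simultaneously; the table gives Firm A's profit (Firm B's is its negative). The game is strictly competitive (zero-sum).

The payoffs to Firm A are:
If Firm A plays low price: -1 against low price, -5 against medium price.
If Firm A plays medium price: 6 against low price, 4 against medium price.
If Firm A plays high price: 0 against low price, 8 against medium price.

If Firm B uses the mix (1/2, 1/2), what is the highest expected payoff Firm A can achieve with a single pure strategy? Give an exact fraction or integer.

low price: (-1)·(1/2) + (-5)·(1/2) = -3.
medium price: (6)·(1/2) + (4)·(1/2) = 5.
high price: (0)·(1/2) + (8)·(1/2) = 4.
The best pure response is medium price with expected payoff 5.

5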